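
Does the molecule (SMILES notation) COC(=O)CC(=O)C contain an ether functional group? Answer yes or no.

Working along the chain:
  CH3OOC: CH3O–C(=O)–: carbonyl C bonded to C and to –OCH3 → ester (not ketone + ether).
  CO: –C(=O)– with carbon on both sides → ketone.
In CH3OOC, the C–O–C oxygen is adjacent to a C=O, so it belongs to an ester, not an ether.
The groups actually present are: ester, ketone.

no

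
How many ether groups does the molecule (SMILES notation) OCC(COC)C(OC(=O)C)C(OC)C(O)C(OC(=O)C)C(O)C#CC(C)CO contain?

2

HO– on an sp³ carbon → alcohol.
pendant –CH2OCH3: C–O–C linkage → ether.
pendant –OC(=O)CH3: an acyloxy group → ester.
pendant –OCH3: C–O–C with sp³ C, no adjacent C=O → ether.
–OH on an sp³ carbon → alcohol (secondary).
pendant –OC(=O)CH3: an acyloxy group → ester.
–OH on an sp³ carbon → alcohol (secondary).
C≡C triple bond → alkyne.
–OH on an sp³ carbon → alcohol.
Ether appears at: CH(CH2OCH3), CH(OCH3) → 2.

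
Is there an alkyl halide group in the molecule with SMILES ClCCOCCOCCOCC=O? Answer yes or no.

yes

Working along the chain:
  ClCH2: halogen on an sp³ carbon → alkyl halide.
  CH2OCH2: C–O–C with sp³ carbons on both sides and no adjacent C=O → ether.
  CH2OCH2: C–O–C with sp³ carbons on both sides and no adjacent C=O → ether.
  CH2OCH2: C–O–C with sp³ carbons on both sides and no adjacent C=O → ether.
  CHO: terminal –CHO: carbonyl C bonded to H and C → aldehyde.
The ClCH2 segment supplies the alkyl halide: halogen on an sp³ carbon → alkyl halide.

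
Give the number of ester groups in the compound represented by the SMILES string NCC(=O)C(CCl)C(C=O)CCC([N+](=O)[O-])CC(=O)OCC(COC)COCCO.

1

Working along the chain:
  H2NCH2: –NH2 on an sp³ carbon with no adjacent C=O → amine.
  CO: –C(=O)– with carbon on both sides → ketone.
  CH(CH2Cl): pendant –CH2X: halogen on sp³ carbon → alkyl halide.
  CH(CHO): pendant –CHO: carbonyl C bonded to C and H → aldehyde.
  CH(NO2): –NO2 on an sp³ carbon → nitro (the N=O is not a carbonyl).
  CH2COOCH2: –C(=O)–O–C with C on the carbonyl side → ester.
  CH(CH2OCH3): pendant –CH2OCH3: C–O–C linkage → ether.
  CH2OCH2: C–O–C with sp³ carbons on both sides and no adjacent C=O → ether.
  CH2OH: –OH on an sp³ carbon → alcohol.
Ester appears at: CH2COOCH2 → 1.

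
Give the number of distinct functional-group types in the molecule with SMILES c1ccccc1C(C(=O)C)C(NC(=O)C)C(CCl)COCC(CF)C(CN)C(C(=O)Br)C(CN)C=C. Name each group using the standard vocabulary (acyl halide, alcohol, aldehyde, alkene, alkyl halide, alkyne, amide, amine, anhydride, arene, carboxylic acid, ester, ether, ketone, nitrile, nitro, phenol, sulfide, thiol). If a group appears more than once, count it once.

Taking each segment in turn:
  C6H5: C6H5– phenyl ring → arene.
  CH(COCH3): pendant –COCH3: carbonyl C bonded to two carbons → ketone.
  CH(NHCOCH3): pendant –NHC(=O)CH3: N bonded to a carbonyl → amide (not amine).
  CH(CH2Cl): pendant –CH2X: halogen on sp³ carbon → alkyl halide.
  CH2OCH2: C–O–C with sp³ carbons on both sides and no adjacent C=O → ether.
  CH(CH2F): pendant –CH2X: halogen on sp³ carbon → alkyl halide.
  CH(CH2NH2): pendant –CH2NH2: N on sp³ C, no adjacent C=O → amine.
  CH(COBr): pendant –C(=O)X: carbonyl C bonded to C and halogen → acyl halide.
  CH(CH2NH2): pendant –CH2NH2: N on sp³ C, no adjacent C=O → amine.
  CH=CH2: C=C double bond → alkene.
Distinct types present: acyl halide, alkene, alkyl halide, amide, amine, arene, ether, ketone.

8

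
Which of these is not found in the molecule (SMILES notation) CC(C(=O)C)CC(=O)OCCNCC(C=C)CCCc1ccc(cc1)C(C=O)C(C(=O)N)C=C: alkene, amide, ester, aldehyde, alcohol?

alcohol

amide: present (CH(CONH2) — pendant –CONH2: carbonyl C bonded to C and N → amide).
alkene: present (CH(CH=CH2) — pendant –CH=CH2: C=C double bond → alkene).
ester: present (CH2COOCH2 — –C(=O)–O–C with C on the carbonyl side → ester).
aldehyde: present (CH(CHO) — pendant –CHO: carbonyl C bonded to C and H → aldehyde).
alcohol: no segment matches this pattern.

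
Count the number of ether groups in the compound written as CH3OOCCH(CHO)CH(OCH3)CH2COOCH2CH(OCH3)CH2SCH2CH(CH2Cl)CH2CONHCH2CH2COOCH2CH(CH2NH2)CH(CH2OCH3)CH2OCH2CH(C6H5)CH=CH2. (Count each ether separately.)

4

CH3O–C(=O)–: carbonyl C bonded to C and to –OCH3 → ester (not ketone + ether).
pendant –CHO: carbonyl C bonded to C and H → aldehyde.
pendant –OCH3: C–O–C with sp³ C, no adjacent C=O → ether.
–C(=O)–O–C with C on the carbonyl side → ester.
pendant –OCH3: C–O–C with sp³ C, no adjacent C=O → ether.
C–S–C linkage → sulfide (thioether).
pendant –CH2X: halogen on sp³ carbon → alkyl halide.
–C(=O)–N– linkage → amide (the N is not an amine).
–C(=O)–O–C with C on the carbonyl side → ester.
pendant –CH2NH2: N on sp³ C, no adjacent C=O → amine.
pendant –CH2OCH3: C–O–C linkage → ether.
C–O–C with sp³ carbons on both sides and no adjacent C=O → ether.
pendant –C6H5: benzene ring → arene.
C=C double bond → alkene.
Ether appears at: CH(OCH3), CH(OCH3), CH(CH2OCH3), CH2OCH2 → 4.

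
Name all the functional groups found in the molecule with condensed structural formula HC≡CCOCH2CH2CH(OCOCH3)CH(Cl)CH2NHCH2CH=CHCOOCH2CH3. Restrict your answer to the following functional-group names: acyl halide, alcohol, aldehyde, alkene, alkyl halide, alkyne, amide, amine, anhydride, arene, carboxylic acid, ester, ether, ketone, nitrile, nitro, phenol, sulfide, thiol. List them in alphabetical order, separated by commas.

C≡C triple bond → alkyne.
–C(=O)– with carbon on both sides → ketone.
pendant –OC(=O)CH3: an acyloxy group → ester.
halogen on an sp³ carbon → alkyl halide.
C–N–C with sp³ carbons and no adjacent C=O → amine (secondary).
C=C double bond → alkene.
–C(=O)OCH2CH3: carbonyl C bonded to C and to –OEt → ester.

alkene, alkyl halide, alkyne, amine, ester, ketone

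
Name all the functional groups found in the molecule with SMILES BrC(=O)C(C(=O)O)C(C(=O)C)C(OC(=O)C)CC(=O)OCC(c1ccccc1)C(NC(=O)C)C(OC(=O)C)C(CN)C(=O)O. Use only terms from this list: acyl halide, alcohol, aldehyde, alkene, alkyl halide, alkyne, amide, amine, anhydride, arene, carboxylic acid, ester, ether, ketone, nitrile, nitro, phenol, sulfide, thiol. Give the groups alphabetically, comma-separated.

acyl halide, amide, amine, arene, carboxylic acid, ester, ketone

Reading the structure from left to right:
  BrCO: –C(=O)Br: carbonyl C bonded to C and to a halogen → acyl halide (not alkyl halide).
  CH(COOH): pendant –COOH: carbonyl C bonded to C and –OH → carboxylic acid.
  CH(COCH3): pendant –COCH3: carbonyl C bonded to two carbons → ketone.
  CH(OCOCH3): pendant –OC(=O)CH3: an acyloxy group → ester.
  CH2COOCH2: –C(=O)–O–C with C on the carbonyl side → ester.
  CH(C6H5): pendant –C6H5: benzene ring → arene.
  CH(NHCOCH3): pendant –NHC(=O)CH3: N bonded to a carbonyl → amide (not amine).
  CH(OCOCH3): pendant –OC(=O)CH3: an acyloxy group → ester.
  CH(CH2NH2): pendant –CH2NH2: N on sp³ C, no adjacent C=O → amine.
  COOH: –COOH: carbonyl C bonded to –OH and C → carboxylic acid (the –OH is not a separate alcohol).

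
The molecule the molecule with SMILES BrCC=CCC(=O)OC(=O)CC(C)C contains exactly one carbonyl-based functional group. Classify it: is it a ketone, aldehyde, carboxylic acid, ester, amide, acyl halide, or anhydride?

anhydride

The carbonyl is in the CH2CO-O-COCH2 segment: two acyl groups sharing one oxygen, –C(=O)–O–C(=O)– → anhydride.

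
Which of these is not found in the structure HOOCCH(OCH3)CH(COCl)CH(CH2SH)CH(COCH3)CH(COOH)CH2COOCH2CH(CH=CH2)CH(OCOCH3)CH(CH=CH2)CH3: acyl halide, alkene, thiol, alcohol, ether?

alcohol

alkene: present (CH(CH=CH2) — pendant –CH=CH2: C=C double bond → alkene).
acyl halide: present (CH(COCl) — pendant –C(=O)X: carbonyl C bonded to C and halogen → acyl halide).
thiol: present (CH(CH2SH) — pendant –CH2SH → thiol).
ether: present (CH(OCH3) — pendant –OCH3: C–O–C with sp³ C, no adjacent C=O → ether).
alcohol: absent. In each of HOOC and CH(COOH), the –OH sits on a carbonyl carbon, making it part of a carboxylic acid, not an alcohol.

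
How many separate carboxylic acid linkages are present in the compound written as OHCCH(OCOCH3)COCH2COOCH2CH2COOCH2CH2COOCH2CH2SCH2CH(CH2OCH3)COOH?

1

terminal –CHO: carbonyl C bonded to H and C → aldehyde.
pendant –OC(=O)CH3: an acyloxy group → ester.
–C(=O)– with carbon on both sides → ketone.
–C(=O)–O–C with C on the carbonyl side → ester.
–C(=O)–O–C with C on the carbonyl side → ester.
–C(=O)–O–C with C on the carbonyl side → ester.
C–S–C linkage → sulfide (thioether).
pendant –CH2OCH3: C–O–C linkage → ether.
–COOH: carbonyl C bonded to –OH and C → carboxylic acid (the –OH is not a separate alcohol).
Carboxylic acid appears at: COOH → 1.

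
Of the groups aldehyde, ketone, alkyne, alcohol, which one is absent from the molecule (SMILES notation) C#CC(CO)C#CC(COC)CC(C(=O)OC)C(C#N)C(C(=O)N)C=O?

alcohol: present (CH(CH2OH) — pendant –CH2OH on an sp³ backbone C → alcohol).
alkyne: present (HC≡C — C≡C triple bond → alkyne).
aldehyde: present (CHO — terminal –CHO: carbonyl C bonded to H and C → aldehyde).
ketone: absent. In CH(COOCH3), the C=O is bonded to an –O–C group, which defines an ester, not a ketone. In CH(CONH2), the C=O is bonded to nitrogen, which defines an amide, not a ketone. In CHO, the carbonyl carbon carries an H, so it is an aldehyde, not a ketone.

ketone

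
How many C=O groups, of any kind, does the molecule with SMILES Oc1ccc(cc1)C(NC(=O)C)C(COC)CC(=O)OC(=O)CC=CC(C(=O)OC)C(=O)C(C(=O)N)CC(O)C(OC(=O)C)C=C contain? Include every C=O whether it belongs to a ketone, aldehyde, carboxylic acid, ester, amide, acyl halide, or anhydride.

7

CH(NHCOCH3): amide, 1 C=O (running total 1).
CH2CO-O-COCH2: anhydride, 2 C=O (running total 3).
CH(COOCH3): ester, 1 C=O (running total 4).
CO: ketone, 1 C=O (running total 5).
CH(CONH2): amide, 1 C=O (running total 6).
CH(OCOCH3): ester, 1 C=O (running total 7).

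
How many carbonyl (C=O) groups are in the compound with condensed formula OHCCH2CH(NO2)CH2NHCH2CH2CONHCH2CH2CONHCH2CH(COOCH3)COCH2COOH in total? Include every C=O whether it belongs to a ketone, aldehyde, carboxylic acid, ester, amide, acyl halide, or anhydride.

OHC: aldehyde, 1 C=O (running total 1).
CH2CONHCH2: amide, 1 C=O (running total 2).
CH2CONHCH2: amide, 1 C=O (running total 3).
CH(COOCH3): ester, 1 C=O (running total 4).
CO: ketone, 1 C=O (running total 5).
COOH: carboxylic acid, 1 C=O (running total 6).

6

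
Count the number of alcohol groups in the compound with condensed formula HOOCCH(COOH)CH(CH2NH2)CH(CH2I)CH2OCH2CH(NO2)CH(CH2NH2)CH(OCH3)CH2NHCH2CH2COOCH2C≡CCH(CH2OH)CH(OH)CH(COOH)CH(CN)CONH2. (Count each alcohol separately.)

2

Reading the structure from left to right:
  HOOC: –COOH: carbonyl C bonded to –OH and C → carboxylic acid (the –OH is not a separate alcohol).
  CH(COOH): pendant –COOH: carbonyl C bonded to C and –OH → carboxylic acid.
  CH(CH2NH2): pendant –CH2NH2: N on sp³ C, no adjacent C=O → amine.
  CH(CH2I): pendant –CH2X: halogen on sp³ carbon → alkyl halide.
  CH2OCH2: C–O–C with sp³ carbons on both sides and no adjacent C=O → ether.
  CH(NO2): –NO2 on an sp³ carbon → nitro (the N=O is not a carbonyl).
  CH(CH2NH2): pendant –CH2NH2: N on sp³ C, no adjacent C=O → amine.
  CH(OCH3): pendant –OCH3: C–O–C with sp³ C, no adjacent C=O → ether.
  CH2NHCH2: C–N–C with sp³ carbons and no adjacent C=O → amine (secondary).
  CH2COOCH2: –C(=O)–O–C with C on the carbonyl side → ester.
  C≡C: C≡C triple bond → alkyne.
  CH(CH2OH): pendant –CH2OH on an sp³ backbone C → alcohol.
  CH(OH): –OH on an sp³ carbon → alcohol (secondary).
  CH(COOH): pendant –COOH: carbonyl C bonded to C and –OH → carboxylic acid.
  CH(CN): pendant –C≡N: nitrile.
  CONH2: –C(=O)NH2: carbonyl C bonded to C and to N → amide (the N is not a separate amine).
Alcohol appears at: CH(CH2OH), CH(OH) → 2.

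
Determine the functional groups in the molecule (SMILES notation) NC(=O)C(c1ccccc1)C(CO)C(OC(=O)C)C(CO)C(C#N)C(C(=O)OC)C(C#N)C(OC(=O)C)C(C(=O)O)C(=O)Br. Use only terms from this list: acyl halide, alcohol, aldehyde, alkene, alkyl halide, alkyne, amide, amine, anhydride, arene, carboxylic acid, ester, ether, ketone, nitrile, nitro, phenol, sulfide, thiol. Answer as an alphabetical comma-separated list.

acyl halide, alcohol, amide, arene, carboxylic acid, ester, nitrile

Taking each segment in turn:
  H2NCO: –C(=O)NH2: carbonyl C bonded to C and to N → amide (the N is not a separate amine).
  CH(C6H5): pendant –C6H5: benzene ring → arene.
  CH(CH2OH): pendant –CH2OH on an sp³ backbone C → alcohol.
  CH(OCOCH3): pendant –OC(=O)CH3: an acyloxy group → ester.
  CH(CH2OH): pendant –CH2OH on an sp³ backbone C → alcohol.
  CH(CN): pendant –C≡N: nitrile.
  CH(COOCH3): pendant –COOCH3: carbonyl C bonded to C and –OCH3 → ester.
  CH(CN): pendant –C≡N: nitrile.
  CH(OCOCH3): pendant –OC(=O)CH3: an acyloxy group → ester.
  CH(COOH): pendant –COOH: carbonyl C bonded to C and –OH → carboxylic acid.
  COBr: –C(=O)Br: carbonyl C bonded to C and to a halogen → acyl halide (not alkyl halide).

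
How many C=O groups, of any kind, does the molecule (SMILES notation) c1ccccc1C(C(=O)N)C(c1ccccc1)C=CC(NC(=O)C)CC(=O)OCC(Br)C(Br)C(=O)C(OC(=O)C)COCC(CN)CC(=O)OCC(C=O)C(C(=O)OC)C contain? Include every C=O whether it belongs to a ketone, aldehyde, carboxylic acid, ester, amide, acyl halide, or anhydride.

8

CH(CONH2): amide, 1 C=O (running total 1).
CH(NHCOCH3): amide, 1 C=O (running total 2).
CH2COOCH2: ester, 1 C=O (running total 3).
CO: ketone, 1 C=O (running total 4).
CH(OCOCH3): ester, 1 C=O (running total 5).
CH2COOCH2: ester, 1 C=O (running total 6).
CH(CHO): aldehyde, 1 C=O (running total 7).
CH(COOCH3): ester, 1 C=O (running total 8).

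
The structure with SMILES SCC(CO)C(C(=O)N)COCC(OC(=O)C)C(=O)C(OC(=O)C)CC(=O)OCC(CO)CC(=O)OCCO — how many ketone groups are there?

1

Reading the structure from left to right:
  HSCH2: –SH on an sp³ carbon → thiol.
  CH(CH2OH): pendant –CH2OH on an sp³ backbone C → alcohol.
  CH(CONH2): pendant –CONH2: carbonyl C bonded to C and N → amide.
  CH2OCH2: C–O–C with sp³ carbons on both sides and no adjacent C=O → ether.
  CH(OCOCH3): pendant –OC(=O)CH3: an acyloxy group → ester.
  CO: –C(=O)– with carbon on both sides → ketone.
  CH(OCOCH3): pendant –OC(=O)CH3: an acyloxy group → ester.
  CH2COOCH2: –C(=O)–O–C with C on the carbonyl side → ester.
  CH(CH2OH): pendant –CH2OH on an sp³ backbone C → alcohol.
  CH2COOCH2: –C(=O)–O–C with C on the carbonyl side → ester.
  CH2OH: –OH on an sp³ carbon → alcohol.
Ketone appears at: CO → 1.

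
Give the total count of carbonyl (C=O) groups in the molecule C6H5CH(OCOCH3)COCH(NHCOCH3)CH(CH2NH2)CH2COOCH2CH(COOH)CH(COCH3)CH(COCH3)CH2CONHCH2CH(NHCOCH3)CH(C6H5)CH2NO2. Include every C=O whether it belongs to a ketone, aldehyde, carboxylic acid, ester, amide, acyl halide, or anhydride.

CH(OCOCH3): ester, 1 C=O (running total 1).
CO: ketone, 1 C=O (running total 2).
CH(NHCOCH3): amide, 1 C=O (running total 3).
CH2COOCH2: ester, 1 C=O (running total 4).
CH(COOH): carboxylic acid, 1 C=O (running total 5).
CH(COCH3): ketone, 1 C=O (running total 6).
CH(COCH3): ketone, 1 C=O (running total 7).
CH2CONHCH2: amide, 1 C=O (running total 8).
CH(NHCOCH3): amide, 1 C=O (running total 9).

9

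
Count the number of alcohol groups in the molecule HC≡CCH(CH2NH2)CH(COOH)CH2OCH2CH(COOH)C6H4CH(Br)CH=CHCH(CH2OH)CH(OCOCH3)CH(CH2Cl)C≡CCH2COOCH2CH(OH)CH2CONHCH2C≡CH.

2

C≡C triple bond → alkyne.
pendant –CH2NH2: N on sp³ C, no adjacent C=O → amine.
pendant –COOH: carbonyl C bonded to C and –OH → carboxylic acid.
C–O–C with sp³ carbons on both sides and no adjacent C=O → ether.
pendant –COOH: carbonyl C bonded to C and –OH → carboxylic acid.
para-disubstituted benzene ring → arene.
halogen on an sp³ carbon → alkyl halide.
C=C double bond → alkene.
pendant –CH2OH on an sp³ backbone C → alcohol.
pendant –OC(=O)CH3: an acyloxy group → ester.
pendant –CH2X: halogen on sp³ carbon → alkyl halide.
C≡C triple bond → alkyne.
–C(=O)–O–C with C on the carbonyl side → ester.
–OH on an sp³ carbon → alcohol (secondary).
–C(=O)–N– linkage → amide (the N is not an amine).
C≡C triple bond → alkyne.
Alcohol appears at: CH(CH2OH), CH(OH) → 2.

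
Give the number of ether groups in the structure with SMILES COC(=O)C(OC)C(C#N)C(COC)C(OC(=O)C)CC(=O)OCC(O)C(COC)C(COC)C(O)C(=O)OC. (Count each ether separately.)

4

CH3O–C(=O)–: carbonyl C bonded to C and to –OCH3 → ester (not ketone + ether).
pendant –OCH3: C–O–C with sp³ C, no adjacent C=O → ether.
pendant –C≡N: nitrile.
pendant –CH2OCH3: C–O–C linkage → ether.
pendant –OC(=O)CH3: an acyloxy group → ester.
–C(=O)–O–C with C on the carbonyl side → ester.
–OH on an sp³ carbon → alcohol (secondary).
pendant –CH2OCH3: C–O–C linkage → ether.
pendant –CH2OCH3: C–O–C linkage → ether.
–OH on an sp³ carbon → alcohol (secondary).
–C(=O)OCH3: carbonyl C bonded to C and to –OCH3 → ester (not ketone + ether).
Ether appears at: CH(OCH3), CH(CH2OCH3), CH(CH2OCH3), CH(CH2OCH3) → 4.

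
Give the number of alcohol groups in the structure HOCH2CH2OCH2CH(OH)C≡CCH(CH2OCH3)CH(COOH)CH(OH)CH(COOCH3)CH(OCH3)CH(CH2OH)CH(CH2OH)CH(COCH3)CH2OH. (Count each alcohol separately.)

Working along the chain:
  HOCH2: HO– on an sp³ carbon → alcohol.
  CH2OCH2: C–O–C with sp³ carbons on both sides and no adjacent C=O → ether.
  CH(OH): –OH on an sp³ carbon → alcohol (secondary).
  C≡C: C≡C triple bond → alkyne.
  CH(CH2OCH3): pendant –CH2OCH3: C–O–C linkage → ether.
  CH(COOH): pendant –COOH: carbonyl C bonded to C and –OH → carboxylic acid.
  CH(OH): –OH on an sp³ carbon → alcohol (secondary).
  CH(COOCH3): pendant –COOCH3: carbonyl C bonded to C and –OCH3 → ester.
  CH(OCH3): pendant –OCH3: C–O–C with sp³ C, no adjacent C=O → ether.
  CH(CH2OH): pendant –CH2OH on an sp³ backbone C → alcohol.
  CH(CH2OH): pendant –CH2OH on an sp³ backbone C → alcohol.
  CH(COCH3): pendant –COCH3: carbonyl C bonded to two carbons → ketone.
  CH2OH: –OH on an sp³ carbon → alcohol.
Alcohol appears at: HOCH2, CH(OH), CH(OH), CH(CH2OH), CH(CH2OH), CH2OH → 6.

6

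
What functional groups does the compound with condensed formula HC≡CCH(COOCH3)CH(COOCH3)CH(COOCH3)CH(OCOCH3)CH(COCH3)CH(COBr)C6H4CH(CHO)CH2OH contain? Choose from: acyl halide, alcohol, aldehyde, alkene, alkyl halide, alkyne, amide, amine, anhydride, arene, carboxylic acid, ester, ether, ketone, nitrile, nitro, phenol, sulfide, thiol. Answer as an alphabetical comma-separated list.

C≡C triple bond → alkyne.
pendant –COOCH3: carbonyl C bonded to C and –OCH3 → ester.
pendant –COOCH3: carbonyl C bonded to C and –OCH3 → ester.
pendant –COOCH3: carbonyl C bonded to C and –OCH3 → ester.
pendant –OC(=O)CH3: an acyloxy group → ester.
pendant –COCH3: carbonyl C bonded to two carbons → ketone.
pendant –C(=O)X: carbonyl C bonded to C and halogen → acyl halide.
para-disubstituted benzene ring → arene.
pendant –CHO: carbonyl C bonded to C and H → aldehyde.
–OH on an sp³ carbon → alcohol.

acyl halide, alcohol, aldehyde, alkyne, arene, ester, ketone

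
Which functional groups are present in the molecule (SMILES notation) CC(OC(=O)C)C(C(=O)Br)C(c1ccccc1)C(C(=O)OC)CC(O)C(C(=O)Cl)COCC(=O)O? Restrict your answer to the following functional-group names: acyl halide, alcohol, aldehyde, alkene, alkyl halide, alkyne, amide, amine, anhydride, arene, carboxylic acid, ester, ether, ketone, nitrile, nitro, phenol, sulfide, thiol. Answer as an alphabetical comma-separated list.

Reading the structure from left to right:
  CH(OCOCH3): pendant –OC(=O)CH3: an acyloxy group → ester.
  CH(COBr): pendant –C(=O)X: carbonyl C bonded to C and halogen → acyl halide.
  CH(C6H5): pendant –C6H5: benzene ring → arene.
  CH(COOCH3): pendant –COOCH3: carbonyl C bonded to C and –OCH3 → ester.
  CH(OH): –OH on an sp³ carbon → alcohol (secondary).
  CH(COCl): pendant –C(=O)X: carbonyl C bonded to C and halogen → acyl halide.
  CH2OCH2: C–O–C with sp³ carbons on both sides and no adjacent C=O → ether.
  COOH: –COOH: carbonyl C bonded to –OH and C → carboxylic acid (the –OH is not a separate alcohol).

acyl halide, alcohol, arene, carboxylic acid, ester, ether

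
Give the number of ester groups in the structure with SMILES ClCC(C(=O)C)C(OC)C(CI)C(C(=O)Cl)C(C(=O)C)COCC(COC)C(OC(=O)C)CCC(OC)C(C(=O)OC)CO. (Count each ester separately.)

2

Reading the structure from left to right:
  ClCH2: halogen on an sp³ carbon → alkyl halide.
  CH(COCH3): pendant –COCH3: carbonyl C bonded to two carbons → ketone.
  CH(OCH3): pendant –OCH3: C–O–C with sp³ C, no adjacent C=O → ether.
  CH(CH2I): pendant –CH2X: halogen on sp³ carbon → alkyl halide.
  CH(COCl): pendant –C(=O)X: carbonyl C bonded to C and halogen → acyl halide.
  CH(COCH3): pendant –COCH3: carbonyl C bonded to two carbons → ketone.
  CH2OCH2: C–O–C with sp³ carbons on both sides and no adjacent C=O → ether.
  CH(CH2OCH3): pendant –CH2OCH3: C–O–C linkage → ether.
  CH(OCOCH3): pendant –OC(=O)CH3: an acyloxy group → ester.
  CH(OCH3): pendant –OCH3: C–O–C with sp³ C, no adjacent C=O → ether.
  CH(COOCH3): pendant –COOCH3: carbonyl C bonded to C and –OCH3 → ester.
  CH2OH: –OH on an sp³ carbon → alcohol.
Ester appears at: CH(OCOCH3), CH(COOCH3) → 2.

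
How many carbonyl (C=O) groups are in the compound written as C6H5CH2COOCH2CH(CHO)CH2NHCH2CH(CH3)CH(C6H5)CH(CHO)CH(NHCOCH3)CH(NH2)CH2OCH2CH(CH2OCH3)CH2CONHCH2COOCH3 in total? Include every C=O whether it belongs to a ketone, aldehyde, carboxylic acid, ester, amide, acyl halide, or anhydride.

6

CH2COOCH2: ester, 1 C=O (running total 1).
CH(CHO): aldehyde, 1 C=O (running total 2).
CH(CHO): aldehyde, 1 C=O (running total 3).
CH(NHCOCH3): amide, 1 C=O (running total 4).
CH2CONHCH2: amide, 1 C=O (running total 5).
COOCH3: ester, 1 C=O (running total 6).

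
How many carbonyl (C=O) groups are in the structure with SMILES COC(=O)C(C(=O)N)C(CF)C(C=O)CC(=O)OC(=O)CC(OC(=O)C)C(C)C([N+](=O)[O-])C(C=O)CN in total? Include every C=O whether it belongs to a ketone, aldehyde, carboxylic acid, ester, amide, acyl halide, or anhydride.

CH3OOC: ester, 1 C=O (running total 1).
CH(CONH2): amide, 1 C=O (running total 2).
CH(CHO): aldehyde, 1 C=O (running total 3).
CH2CO-O-COCH2: anhydride, 2 C=O (running total 5).
CH(OCOCH3): ester, 1 C=O (running total 6).
CH(CHO): aldehyde, 1 C=O (running total 7).

7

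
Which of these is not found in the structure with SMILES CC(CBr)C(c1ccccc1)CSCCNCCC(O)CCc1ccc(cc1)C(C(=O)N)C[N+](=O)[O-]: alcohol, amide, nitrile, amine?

nitrile

amide: present (CH(CONH2) — pendant –CONH2: carbonyl C bonded to C and N → amide).
amine: present (CH2NHCH2 — C–N–C with sp³ carbons and no adjacent C=O → amine (secondary)).
alcohol: present (CH(OH) — –OH on an sp³ carbon → alcohol (secondary)).
nitrile: no segment matches this pattern.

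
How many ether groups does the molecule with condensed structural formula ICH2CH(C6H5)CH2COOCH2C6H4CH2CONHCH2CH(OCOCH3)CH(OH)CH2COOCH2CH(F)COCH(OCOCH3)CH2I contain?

0

halogen on an sp³ carbon → alkyl halide.
pendant –C6H5: benzene ring → arene.
–C(=O)–O–C with C on the carbonyl side → ester.
para-disubstituted benzene ring → arene.
–C(=O)–N– linkage → amide (the N is not an amine).
pendant –OC(=O)CH3: an acyloxy group → ester.
–OH on an sp³ carbon → alcohol (secondary).
–C(=O)–O–C with C on the carbonyl side → ester.
halogen on an sp³ carbon → alkyl halide.
–C(=O)– with carbon on both sides → ketone.
pendant –OC(=O)CH3: an acyloxy group → ester.
halogen on an sp³ carbon → alkyl halide.
No segment is a ether: CH2COOCH2 is ester, not ether; CH(OCOCH3) is ester, not ether; CH(OH) is alcohol, not ether. → 0.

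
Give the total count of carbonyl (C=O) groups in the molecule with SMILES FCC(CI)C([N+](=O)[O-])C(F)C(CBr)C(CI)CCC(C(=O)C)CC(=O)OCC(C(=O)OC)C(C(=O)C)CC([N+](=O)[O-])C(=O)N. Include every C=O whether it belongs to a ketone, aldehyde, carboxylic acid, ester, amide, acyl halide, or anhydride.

5

CH(COCH3): ketone, 1 C=O (running total 1).
CH2COOCH2: ester, 1 C=O (running total 2).
CH(COOCH3): ester, 1 C=O (running total 3).
CH(COCH3): ketone, 1 C=O (running total 4).
CONH2: amide, 1 C=O (running total 5).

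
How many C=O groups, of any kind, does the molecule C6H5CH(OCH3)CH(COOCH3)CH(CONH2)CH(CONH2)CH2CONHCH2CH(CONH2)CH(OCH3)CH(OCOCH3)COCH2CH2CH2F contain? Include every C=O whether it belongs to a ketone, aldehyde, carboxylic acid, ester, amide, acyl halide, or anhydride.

7

CH(COOCH3): ester, 1 C=O (running total 1).
CH(CONH2): amide, 1 C=O (running total 2).
CH(CONH2): amide, 1 C=O (running total 3).
CH2CONHCH2: amide, 1 C=O (running total 4).
CH(CONH2): amide, 1 C=O (running total 5).
CH(OCOCH3): ester, 1 C=O (running total 6).
CO: ketone, 1 C=O (running total 7).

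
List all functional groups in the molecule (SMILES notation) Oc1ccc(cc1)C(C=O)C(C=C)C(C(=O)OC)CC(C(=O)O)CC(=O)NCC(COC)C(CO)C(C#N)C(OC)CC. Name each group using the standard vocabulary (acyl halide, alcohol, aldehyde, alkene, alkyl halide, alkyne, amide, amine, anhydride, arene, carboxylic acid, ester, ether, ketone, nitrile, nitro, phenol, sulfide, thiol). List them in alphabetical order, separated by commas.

–OH attached directly to an aromatic ring → phenol (not alcohol); the ring itself is an arene.
pendant –CHO: carbonyl C bonded to C and H → aldehyde.
pendant –CH=CH2: C=C double bond → alkene.
pendant –COOCH3: carbonyl C bonded to C and –OCH3 → ester.
pendant –COOH: carbonyl C bonded to C and –OH → carboxylic acid.
–C(=O)–N– linkage → amide (the N is not an amine).
pendant –CH2OCH3: C–O–C linkage → ether.
pendant –CH2OH on an sp³ backbone C → alcohol.
pendant –C≡N: nitrile.
pendant –OCH3: C–O–C with sp³ C, no adjacent C=O → ether.

alcohol, aldehyde, alkene, amide, arene, carboxylic acid, ester, ether, nitrile, phenol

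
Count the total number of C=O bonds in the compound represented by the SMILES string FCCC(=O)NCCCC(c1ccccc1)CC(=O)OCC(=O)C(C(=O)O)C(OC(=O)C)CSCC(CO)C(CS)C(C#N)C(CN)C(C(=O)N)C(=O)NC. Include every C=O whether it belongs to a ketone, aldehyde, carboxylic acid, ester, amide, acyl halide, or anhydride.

7

CH2CONHCH2: amide, 1 C=O (running total 1).
CH2COOCH2: ester, 1 C=O (running total 2).
CO: ketone, 1 C=O (running total 3).
CH(COOH): carboxylic acid, 1 C=O (running total 4).
CH(OCOCH3): ester, 1 C=O (running total 5).
CH(CONH2): amide, 1 C=O (running total 6).
CONHCH3: amide, 1 C=O (running total 7).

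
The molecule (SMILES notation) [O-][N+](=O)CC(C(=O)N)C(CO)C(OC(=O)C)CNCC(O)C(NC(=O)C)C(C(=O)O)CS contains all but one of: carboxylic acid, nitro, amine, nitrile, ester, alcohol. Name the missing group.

ester: present (CH(OCOCH3) — pendant –OC(=O)CH3: an acyloxy group → ester).
nitro: present (O2NCH2 — –NO2 on carbon → nitro group).
carboxylic acid: present (CH(COOH) — pendant –COOH: carbonyl C bonded to C and –OH → carboxylic acid).
alcohol: present (CH(CH2OH) — pendant –CH2OH on an sp³ backbone C → alcohol).
amine: present (CH2NHCH2 — C–N–C with sp³ carbons and no adjacent C=O → amine (secondary)).
nitrile: no segment matches this pattern.

nitrile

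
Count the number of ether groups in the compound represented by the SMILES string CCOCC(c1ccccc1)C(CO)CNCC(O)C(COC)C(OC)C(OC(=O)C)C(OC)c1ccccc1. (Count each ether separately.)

4

C–O–C with sp³ carbons on both sides and no adjacent C=O → ether.
pendant –C6H5: benzene ring → arene.
pendant –CH2OH on an sp³ backbone C → alcohol.
C–N–C with sp³ carbons and no adjacent C=O → amine (secondary).
–OH on an sp³ carbon → alcohol (secondary).
pendant –CH2OCH3: C–O–C linkage → ether.
pendant –OCH3: C–O–C with sp³ C, no adjacent C=O → ether.
pendant –OC(=O)CH3: an acyloxy group → ester.
pendant –OCH3: C–O–C with sp³ C, no adjacent C=O → ether.
–C6H5 phenyl ring → arene.
Ether appears at: CH2OCH2, CH(CH2OCH3), CH(OCH3), CH(OCH3) → 4.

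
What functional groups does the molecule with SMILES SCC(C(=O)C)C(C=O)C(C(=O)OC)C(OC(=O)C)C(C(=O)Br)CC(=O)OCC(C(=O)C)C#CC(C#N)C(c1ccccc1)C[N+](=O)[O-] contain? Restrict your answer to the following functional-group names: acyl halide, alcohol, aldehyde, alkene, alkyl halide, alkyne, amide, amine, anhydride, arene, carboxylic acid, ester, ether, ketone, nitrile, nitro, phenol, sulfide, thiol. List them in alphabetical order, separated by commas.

Reading the structure from left to right:
  HSCH2: –SH on an sp³ carbon → thiol.
  CH(COCH3): pendant –COCH3: carbonyl C bonded to two carbons → ketone.
  CH(CHO): pendant –CHO: carbonyl C bonded to C and H → aldehyde.
  CH(COOCH3): pendant –COOCH3: carbonyl C bonded to C and –OCH3 → ester.
  CH(OCOCH3): pendant –OC(=O)CH3: an acyloxy group → ester.
  CH(COBr): pendant –C(=O)X: carbonyl C bonded to C and halogen → acyl halide.
  CH2COOCH2: –C(=O)–O–C with C on the carbonyl side → ester.
  CH(COCH3): pendant –COCH3: carbonyl C bonded to two carbons → ketone.
  C≡C: C≡C triple bond → alkyne.
  CH(CN): pendant –C≡N: nitrile.
  CH(C6H5): pendant –C6H5: benzene ring → arene.
  CH2NO2: –NO2 on carbon → nitro group.

acyl halide, aldehyde, alkyne, arene, ester, ketone, nitrile, nitro, thiol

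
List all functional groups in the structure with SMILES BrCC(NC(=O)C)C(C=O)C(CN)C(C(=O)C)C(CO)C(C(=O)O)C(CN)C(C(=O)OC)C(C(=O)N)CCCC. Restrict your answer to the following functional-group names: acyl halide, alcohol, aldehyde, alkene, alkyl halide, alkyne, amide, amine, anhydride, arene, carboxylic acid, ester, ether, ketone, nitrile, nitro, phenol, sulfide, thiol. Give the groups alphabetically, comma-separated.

alcohol, aldehyde, alkyl halide, amide, amine, carboxylic acid, ester, ketone

halogen on an sp³ carbon → alkyl halide.
pendant –NHC(=O)CH3: N bonded to a carbonyl → amide (not amine).
pendant –CHO: carbonyl C bonded to C and H → aldehyde.
pendant –CH2NH2: N on sp³ C, no adjacent C=O → amine.
pendant –COCH3: carbonyl C bonded to two carbons → ketone.
pendant –CH2OH on an sp³ backbone C → alcohol.
pendant –COOH: carbonyl C bonded to C and –OH → carboxylic acid.
pendant –CH2NH2: N on sp³ C, no adjacent C=O → amine.
pendant –COOCH3: carbonyl C bonded to C and –OCH3 → ester.
pendant –CONH2: carbonyl C bonded to C and N → amide.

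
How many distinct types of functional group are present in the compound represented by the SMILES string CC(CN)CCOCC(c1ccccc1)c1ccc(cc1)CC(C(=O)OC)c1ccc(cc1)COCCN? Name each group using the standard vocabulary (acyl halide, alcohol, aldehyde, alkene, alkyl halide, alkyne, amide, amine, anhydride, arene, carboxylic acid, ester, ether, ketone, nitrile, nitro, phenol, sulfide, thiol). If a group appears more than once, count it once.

Working along the chain:
  CH(CH2NH2): pendant –CH2NH2: N on sp³ C, no adjacent C=O → amine.
  CH2OCH2: C–O–C with sp³ carbons on both sides and no adjacent C=O → ether.
  CH(C6H5): pendant –C6H5: benzene ring → arene.
  C6H4: para-disubstituted benzene ring → arene.
  CH(COOCH3): pendant –COOCH3: carbonyl C bonded to C and –OCH3 → ester.
  C6H4: para-disubstituted benzene ring → arene.
  CH2OCH2: C–O–C with sp³ carbons on both sides and no adjacent C=O → ether.
  CH2NH2: –NH2 on an sp³ carbon with no adjacent C=O → amine.
Distinct types present: amine, arene, ester, ether.

4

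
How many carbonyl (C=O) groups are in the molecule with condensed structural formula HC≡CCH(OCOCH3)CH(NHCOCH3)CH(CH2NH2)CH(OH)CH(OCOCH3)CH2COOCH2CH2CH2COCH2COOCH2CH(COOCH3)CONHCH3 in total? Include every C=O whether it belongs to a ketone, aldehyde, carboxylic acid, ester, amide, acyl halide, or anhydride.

CH(OCOCH3): ester, 1 C=O (running total 1).
CH(NHCOCH3): amide, 1 C=O (running total 2).
CH(OCOCH3): ester, 1 C=O (running total 3).
CH2COOCH2: ester, 1 C=O (running total 4).
CO: ketone, 1 C=O (running total 5).
CH2COOCH2: ester, 1 C=O (running total 6).
CH(COOCH3): ester, 1 C=O (running total 7).
CONHCH3: amide, 1 C=O (running total 8).

8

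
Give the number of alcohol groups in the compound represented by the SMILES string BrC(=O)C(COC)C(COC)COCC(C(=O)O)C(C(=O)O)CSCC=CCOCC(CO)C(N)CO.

2

Working along the chain:
  BrCO: –C(=O)Br: carbonyl C bonded to C and to a halogen → acyl halide (not alkyl halide).
  CH(CH2OCH3): pendant –CH2OCH3: C–O–C linkage → ether.
  CH(CH2OCH3): pendant –CH2OCH3: C–O–C linkage → ether.
  CH2OCH2: C–O–C with sp³ carbons on both sides and no adjacent C=O → ether.
  CH(COOH): pendant –COOH: carbonyl C bonded to C and –OH → carboxylic acid.
  CH(COOH): pendant –COOH: carbonyl C bonded to C and –OH → carboxylic acid.
  CH2SCH2: C–S–C linkage → sulfide (thioether).
  CH=CH: C=C double bond → alkene.
  CH2OCH2: C–O–C with sp³ carbons on both sides and no adjacent C=O → ether.
  CH(CH2OH): pendant –CH2OH on an sp³ backbone C → alcohol.
  CH(NH2): –NH2 on an sp³ carbon with no adjacent C=O → amine.
  CH2OH: –OH on an sp³ carbon → alcohol.
Alcohol appears at: CH(CH2OH), CH2OH → 2.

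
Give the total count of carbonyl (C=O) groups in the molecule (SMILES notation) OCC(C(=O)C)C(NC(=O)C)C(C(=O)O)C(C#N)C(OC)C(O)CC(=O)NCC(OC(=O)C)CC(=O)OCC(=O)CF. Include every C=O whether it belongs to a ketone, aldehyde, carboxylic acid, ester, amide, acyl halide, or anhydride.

7

CH(COCH3): ketone, 1 C=O (running total 1).
CH(NHCOCH3): amide, 1 C=O (running total 2).
CH(COOH): carboxylic acid, 1 C=O (running total 3).
CH2CONHCH2: amide, 1 C=O (running total 4).
CH(OCOCH3): ester, 1 C=O (running total 5).
CH2COOCH2: ester, 1 C=O (running total 6).
CO: ketone, 1 C=O (running total 7).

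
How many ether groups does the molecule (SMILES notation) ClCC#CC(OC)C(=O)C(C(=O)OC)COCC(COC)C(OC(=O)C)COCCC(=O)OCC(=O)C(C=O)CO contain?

halogen on an sp³ carbon → alkyl halide.
C≡C triple bond → alkyne.
pendant –OCH3: C–O–C with sp³ C, no adjacent C=O → ether.
–C(=O)– with carbon on both sides → ketone.
pendant –COOCH3: carbonyl C bonded to C and –OCH3 → ester.
C–O–C with sp³ carbons on both sides and no adjacent C=O → ether.
pendant –CH2OCH3: C–O–C linkage → ether.
pendant –OC(=O)CH3: an acyloxy group → ester.
C–O–C with sp³ carbons on both sides and no adjacent C=O → ether.
–C(=O)–O–C with C on the carbonyl side → ester.
–C(=O)– with carbon on both sides → ketone.
pendant –CHO: carbonyl C bonded to C and H → aldehyde.
–OH on an sp³ carbon → alcohol.
Ether appears at: CH(OCH3), CH2OCH2, CH(CH2OCH3), CH2OCH2 → 4.

4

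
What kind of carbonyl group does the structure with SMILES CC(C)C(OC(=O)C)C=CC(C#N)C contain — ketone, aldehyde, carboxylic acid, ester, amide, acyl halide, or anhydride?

The carbonyl is in the CH(OCOCH3) segment: pendant –OC(=O)CH3: an acyloxy group → ester.

ester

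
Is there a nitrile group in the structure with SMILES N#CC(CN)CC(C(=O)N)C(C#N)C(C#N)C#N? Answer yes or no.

N≡C–: carbon triple-bonded to nitrogen → nitrile.
pendant –CH2NH2: N on sp³ C, no adjacent C=O → amine.
pendant –CONH2: carbonyl C bonded to C and N → amide.
pendant –C≡N: nitrile.
pendant –C≡N: nitrile.
–C≡N: carbon triple-bonded to nitrogen → nitrile.
The N≡C segment supplies the nitrile: N≡C–: carbon triple-bonded to nitrogen → nitrile.

yes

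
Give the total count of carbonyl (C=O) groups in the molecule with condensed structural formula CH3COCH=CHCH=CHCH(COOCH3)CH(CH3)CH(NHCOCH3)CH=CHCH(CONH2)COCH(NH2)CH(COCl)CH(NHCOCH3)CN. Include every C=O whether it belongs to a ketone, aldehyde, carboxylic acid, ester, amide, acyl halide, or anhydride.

CO: ketone, 1 C=O (running total 1).
CH(COOCH3): ester, 1 C=O (running total 2).
CH(NHCOCH3): amide, 1 C=O (running total 3).
CH(CONH2): amide, 1 C=O (running total 4).
CO: ketone, 1 C=O (running total 5).
CH(COCl): acyl halide, 1 C=O (running total 6).
CH(NHCOCH3): amide, 1 C=O (running total 7).

7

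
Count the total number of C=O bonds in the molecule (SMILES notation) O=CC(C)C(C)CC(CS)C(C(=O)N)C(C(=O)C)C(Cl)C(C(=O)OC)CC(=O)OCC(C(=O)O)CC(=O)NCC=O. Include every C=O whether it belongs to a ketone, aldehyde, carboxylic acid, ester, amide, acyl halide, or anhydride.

OHC: aldehyde, 1 C=O (running total 1).
CH(CONH2): amide, 1 C=O (running total 2).
CH(COCH3): ketone, 1 C=O (running total 3).
CH(COOCH3): ester, 1 C=O (running total 4).
CH2COOCH2: ester, 1 C=O (running total 5).
CH(COOH): carboxylic acid, 1 C=O (running total 6).
CH2CONHCH2: amide, 1 C=O (running total 7).
CHO: aldehyde, 1 C=O (running total 8).

8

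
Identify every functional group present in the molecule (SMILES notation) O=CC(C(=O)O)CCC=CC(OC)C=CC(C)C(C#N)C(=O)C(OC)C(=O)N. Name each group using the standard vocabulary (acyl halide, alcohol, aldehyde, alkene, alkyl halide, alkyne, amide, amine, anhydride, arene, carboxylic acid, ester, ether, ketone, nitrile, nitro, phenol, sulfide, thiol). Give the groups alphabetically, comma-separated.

aldehyde, alkene, amide, carboxylic acid, ether, ketone, nitrile

Taking each segment in turn:
  OHC: terminal –CHO: carbonyl C bonded to H and C → aldehyde.
  CH(COOH): pendant –COOH: carbonyl C bonded to C and –OH → carboxylic acid.
  CH=CH: C=C double bond → alkene.
  CH(OCH3): pendant –OCH3: C–O–C with sp³ C, no adjacent C=O → ether.
  CH=CH: C=C double bond → alkene.
  CH(CN): pendant –C≡N: nitrile.
  CO: –C(=O)– with carbon on both sides → ketone.
  CH(OCH3): pendant –OCH3: C–O–C with sp³ C, no adjacent C=O → ether.
  CONH2: –C(=O)NH2: carbonyl C bonded to C and to N → amide (the N is not a separate amine).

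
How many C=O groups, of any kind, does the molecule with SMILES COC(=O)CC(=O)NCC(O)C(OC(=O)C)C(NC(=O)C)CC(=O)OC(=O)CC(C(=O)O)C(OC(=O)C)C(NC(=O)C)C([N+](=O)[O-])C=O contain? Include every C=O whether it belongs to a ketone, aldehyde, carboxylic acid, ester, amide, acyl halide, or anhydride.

10

CH3OOC: ester, 1 C=O (running total 1).
CH2CONHCH2: amide, 1 C=O (running total 2).
CH(OCOCH3): ester, 1 C=O (running total 3).
CH(NHCOCH3): amide, 1 C=O (running total 4).
CH2CO-O-COCH2: anhydride, 2 C=O (running total 6).
CH(COOH): carboxylic acid, 1 C=O (running total 7).
CH(OCOCH3): ester, 1 C=O (running total 8).
CH(NHCOCH3): amide, 1 C=O (running total 9).
CHO: aldehyde, 1 C=O (running total 10).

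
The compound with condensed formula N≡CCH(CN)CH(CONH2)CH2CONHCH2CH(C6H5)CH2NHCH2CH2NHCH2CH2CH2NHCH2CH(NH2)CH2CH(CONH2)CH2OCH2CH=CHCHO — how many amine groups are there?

4

Taking each segment in turn:
  N≡C: N≡C–: carbon triple-bonded to nitrogen → nitrile.
  CH(CN): pendant –C≡N: nitrile.
  CH(CONH2): pendant –CONH2: carbonyl C bonded to C and N → amide.
  CH2CONHCH2: –C(=O)–N– linkage → amide (the N is not an amine).
  CH(C6H5): pendant –C6H5: benzene ring → arene.
  CH2NHCH2: C–N–C with sp³ carbons and no adjacent C=O → amine (secondary).
  CH2NHCH2: C–N–C with sp³ carbons and no adjacent C=O → amine (secondary).
  CH2NHCH2: C–N–C with sp³ carbons and no adjacent C=O → amine (secondary).
  CH(NH2): –NH2 on an sp³ carbon with no adjacent C=O → amine.
  CH(CONH2): pendant –CONH2: carbonyl C bonded to C and N → amide.
  CH2OCH2: C–O–C with sp³ carbons on both sides and no adjacent C=O → ether.
  CH=CH: C=C double bond → alkene.
  CHO: terminal –CHO: carbonyl C bonded to H and C → aldehyde.
Amine appears at: CH2NHCH2, CH2NHCH2, CH2NHCH2, CH(NH2) → 4.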